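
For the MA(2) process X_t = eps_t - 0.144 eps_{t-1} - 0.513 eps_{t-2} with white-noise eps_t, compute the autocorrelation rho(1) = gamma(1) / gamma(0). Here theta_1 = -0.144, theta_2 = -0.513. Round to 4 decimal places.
\rho(1) = -0.0546

For an MA(q) process with theta_0 = 1, the autocovariance is
  gamma(k) = sigma^2 * sum_{i=0..q-k} theta_i * theta_{i+k},
and rho(k) = gamma(k) / gamma(0). Sigma^2 cancels.
  numerator   = (1)*(-0.144) + (-0.144)*(-0.513) = -0.070128.
  denominator = (1)^2 + (-0.144)^2 + (-0.513)^2 = 1.283905.
  rho(1) = -0.070128 / 1.283905 = -0.0546.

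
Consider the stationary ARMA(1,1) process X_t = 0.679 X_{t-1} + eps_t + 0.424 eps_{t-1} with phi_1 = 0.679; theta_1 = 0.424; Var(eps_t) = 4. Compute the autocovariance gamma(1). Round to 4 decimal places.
\gamma(1) = 10.5429

Multiply the model equation by X_{t-k} and take expectations. With theta_0 = psi_0 = 1 and psi_j the MA(infinity) weights, this gives
  gamma(k) - sum_i phi_i gamma(k-i) = c_k,
  c_k = sigma^2 * sum_{j=k..q} theta_j psi_{j-k}   (c_k = 0 for k > q),
using gamma(-m) = gamma(m).
psi-weights needed (psi_j = theta_j + sum_i phi_i psi_{j-i}):
  psi_1 = theta_1 + phi_1 = 0.424 + (0.679) = 1.103
Right-hand sides:
  c_0 = sigma^2 (1 + theta_1 psi_1) = 4 * (1 + (0.424)(1.103)) = 4 * 1.467672 = 5.870688
  c_1 = sigma^2 theta_1 = 4 * (0.424) = 1.696
  c_2 = 0
Equations for k = 0 and k = 1 (AR order 1):
  gamma(0) = phi_1 gamma(1) + c_0
  gamma(1) = phi_1 gamma(0) + c_1
Substituting the second into the first: gamma(0) (1 - phi_1^2) = c_0 + phi_1 c_1, so
  gamma(0) = (c_0 + phi_1 c_1) / (1 - phi_1^2) = (5.870688 + (0.679)(1.696)) / (1 - (0.679)^2) = 7.022272 / 0.538959 = 13.029325.
  gamma(1) = phi_1 gamma(0) + c_1 = (0.679)(13.029325) + (1.696) = 10.542912.
Therefore gamma(1) = 10.5429 (to 4 decimal places).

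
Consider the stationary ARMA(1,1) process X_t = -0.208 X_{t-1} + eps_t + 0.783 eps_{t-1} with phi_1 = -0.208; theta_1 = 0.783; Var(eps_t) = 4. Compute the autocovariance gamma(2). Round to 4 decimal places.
\gamma(2) = -0.4186

Multiply the model equation by X_{t-k} and take expectations. With theta_0 = psi_0 = 1 and psi_j the MA(infinity) weights, this gives
  gamma(k) - sum_i phi_i gamma(k-i) = c_k,
  c_k = sigma^2 * sum_{j=k..q} theta_j psi_{j-k}   (c_k = 0 for k > q),
using gamma(-m) = gamma(m).
psi-weights needed (psi_j = theta_j + sum_i phi_i psi_{j-i}):
  psi_1 = theta_1 + phi_1 = 0.783 + (-0.208) = 0.575
Right-hand sides:
  c_0 = sigma^2 (1 + theta_1 psi_1) = 4 * (1 + (0.783)(0.575)) = 4 * 1.450225 = 5.8009
  c_1 = sigma^2 theta_1 = 4 * (0.783) = 3.132
  c_2 = 0
Equations for k = 0 and k = 1 (AR order 1):
  gamma(0) = phi_1 gamma(1) + c_0
  gamma(1) = phi_1 gamma(0) + c_1
Substituting the second into the first: gamma(0) (1 - phi_1^2) = c_0 + phi_1 c_1, so
  gamma(0) = (c_0 + phi_1 c_1) / (1 - phi_1^2) = (5.8009 + (-0.208)(3.132)) / (1 - (-0.208)^2) = 5.149444 / 0.956736 = 5.382304.
  gamma(1) = phi_1 gamma(0) + c_1 = (-0.208)(5.382304) + (3.132) = 2.012481.
For k = 2 (> q): gamma(2) = phi_1 gamma(1) = (-0.208)(2.012481) = -0.418596.
Therefore gamma(2) = -0.4186 (to 4 decimal places).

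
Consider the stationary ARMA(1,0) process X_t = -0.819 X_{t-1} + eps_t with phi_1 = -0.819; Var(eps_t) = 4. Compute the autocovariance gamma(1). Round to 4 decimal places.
\gamma(1) = -9.9502

Multiply the model equation by X_{t-k} and take expectations. With theta_0 = psi_0 = 1 and psi_j the MA(infinity) weights, this gives
  gamma(k) - sum_i phi_i gamma(k-i) = c_k,
  c_k = sigma^2 * sum_{j=k..q} theta_j psi_{j-k}   (c_k = 0 for k > q),
using gamma(-m) = gamma(m).
Pure AR (q = 0): c_0 = sigma^2 = 4, c_k = 0 for k >= 1.
Equations for k = 0 and k = 1 (AR order 1):
  gamma(0) = phi_1 gamma(1) + c_0
  gamma(1) = phi_1 gamma(0) + c_1
Substituting the second into the first: gamma(0) (1 - phi_1^2) = c_0 + phi_1 c_1, so
  gamma(0) = c_0 / (1 - phi_1^2) = 4 / (1 - (-0.819)^2) = 4 / 0.329239 = 12.149229.
  gamma(1) = phi_1 gamma(0) = (-0.819)(12.149229) = -9.950219.
Therefore gamma(1) = -9.9502 (to 4 decimal places).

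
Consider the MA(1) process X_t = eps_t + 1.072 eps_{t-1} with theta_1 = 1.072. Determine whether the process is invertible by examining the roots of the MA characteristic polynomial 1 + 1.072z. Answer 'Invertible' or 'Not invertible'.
\text{Not invertible}

The MA(q) characteristic polynomial is P(z) = 1 + 1.072z.
Invertibility requires all roots to lie outside the unit circle, i.e. |z| > 1 for every root.
This is linear in z: 1 + (1.072) z = 0  =>  z = -1/(1.072) = -0.932836,  |z| = 0.932836.
Moduli of all roots: 0.9328.
All moduli strictly greater than 1? No.
Verdict: Not invertible.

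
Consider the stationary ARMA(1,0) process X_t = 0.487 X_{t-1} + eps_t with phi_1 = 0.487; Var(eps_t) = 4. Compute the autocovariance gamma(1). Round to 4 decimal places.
\gamma(1) = 2.5536

Multiply the model equation by X_{t-k} and take expectations. With theta_0 = psi_0 = 1 and psi_j the MA(infinity) weights, this gives
  gamma(k) - sum_i phi_i gamma(k-i) = c_k,
  c_k = sigma^2 * sum_{j=k..q} theta_j psi_{j-k}   (c_k = 0 for k > q),
using gamma(-m) = gamma(m).
Pure AR (q = 0): c_0 = sigma^2 = 4, c_k = 0 for k >= 1.
Equations for k = 0 and k = 1 (AR order 1):
  gamma(0) = phi_1 gamma(1) + c_0
  gamma(1) = phi_1 gamma(0) + c_1
Substituting the second into the first: gamma(0) (1 - phi_1^2) = c_0 + phi_1 c_1, so
  gamma(0) = c_0 / (1 - phi_1^2) = 4 / (1 - (0.487)^2) = 4 / 0.762831 = 5.243625.
  gamma(1) = phi_1 gamma(0) = (0.487)(5.243625) = 2.553646.
Therefore gamma(1) = 2.5536 (to 4 decimal places).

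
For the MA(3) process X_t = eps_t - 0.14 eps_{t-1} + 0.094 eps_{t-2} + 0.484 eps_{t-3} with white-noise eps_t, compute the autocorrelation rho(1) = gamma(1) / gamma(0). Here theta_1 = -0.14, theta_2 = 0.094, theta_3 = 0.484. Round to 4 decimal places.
\rho(1) = -0.0853

For an MA(q) process with theta_0 = 1, the autocovariance is
  gamma(k) = sigma^2 * sum_{i=0..q-k} theta_i * theta_{i+k},
and rho(k) = gamma(k) / gamma(0). Sigma^2 cancels.
  numerator   = (1)*(-0.14) + (-0.14)*(0.094) + (0.094)*(0.484) = -0.107664.
  denominator = (1)^2 + (-0.14)^2 + (0.094)^2 + (0.484)^2 = 1.262692.
  rho(1) = -0.107664 / 1.262692 = -0.0853.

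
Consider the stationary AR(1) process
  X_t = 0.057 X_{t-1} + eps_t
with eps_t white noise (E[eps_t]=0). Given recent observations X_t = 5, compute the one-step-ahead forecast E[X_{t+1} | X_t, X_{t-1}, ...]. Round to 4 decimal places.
E[X_{t+1} \mid \mathcal F_t] = 0.2850

For an AR(p) model X_t = c + sum_i phi_i X_{t-i} + eps_t, the
one-step-ahead conditional mean is
  E[X_{t+1} | X_t, ...] = c + sum_i phi_i X_{t+1-i}.
Substitute known values:
  E[X_{t+1} | ...] = (0.057) * (5)
                   = 0.2850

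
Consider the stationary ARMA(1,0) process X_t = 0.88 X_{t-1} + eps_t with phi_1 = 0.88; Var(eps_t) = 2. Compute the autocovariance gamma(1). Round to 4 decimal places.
\gamma(1) = 7.8014

Multiply the model equation by X_{t-k} and take expectations. With theta_0 = psi_0 = 1 and psi_j the MA(infinity) weights, this gives
  gamma(k) - sum_i phi_i gamma(k-i) = c_k,
  c_k = sigma^2 * sum_{j=k..q} theta_j psi_{j-k}   (c_k = 0 for k > q),
using gamma(-m) = gamma(m).
Pure AR (q = 0): c_0 = sigma^2 = 2, c_k = 0 for k >= 1.
Equations for k = 0 and k = 1 (AR order 1):
  gamma(0) = phi_1 gamma(1) + c_0
  gamma(1) = phi_1 gamma(0) + c_1
Substituting the second into the first: gamma(0) (1 - phi_1^2) = c_0 + phi_1 c_1, so
  gamma(0) = c_0 / (1 - phi_1^2) = 2 / (1 - (0.88)^2) = 2 / 0.2256 = 8.865248.
  gamma(1) = phi_1 gamma(0) = (0.88)(8.865248) = 7.801418.
Therefore gamma(1) = 7.8014 (to 4 decimal places).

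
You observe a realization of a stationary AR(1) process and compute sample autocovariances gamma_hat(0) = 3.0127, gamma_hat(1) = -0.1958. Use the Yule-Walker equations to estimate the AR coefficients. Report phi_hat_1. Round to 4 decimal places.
\hat\phi_{1} = -0.0650

The Yule-Walker equations for an AR(p) process read, in matrix form,
  Gamma_p phi = r_p,   with   (Gamma_p)_{ij} = gamma(|i - j|),
                       (r_p)_i = gamma(i),   i,j = 1..p.
Substitute the sample gammas (Toeplitz matrix and right-hand side of size 1):
  Gamma_p = [[3.0127]]
  r_p     = [-0.1958]
With p = 1 this is the single equation gamma(0) phi_1 = gamma(1):
  phi_hat_1 = gamma(1) / gamma(0) = -0.1958 / 3.0127 = -0.0650.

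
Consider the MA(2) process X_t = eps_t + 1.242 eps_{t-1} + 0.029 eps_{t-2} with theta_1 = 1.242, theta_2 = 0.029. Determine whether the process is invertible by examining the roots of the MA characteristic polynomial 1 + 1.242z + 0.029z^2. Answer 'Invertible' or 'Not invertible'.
\text{Not invertible}

The MA(q) characteristic polynomial is P(z) = 1 + 1.242z + 0.029z^2.
Invertibility requires all roots to lie outside the unit circle, i.e. |z| > 1 for every root.
Set 1 + (1.242) z + (0.029) z^2 = 0, i.e. a z^2 + b z + c = 0 with a = 0.029, b = 1.242, c = 1.
Discriminant D = b^2 - 4ac = (1.242)^2 - 4*(0.029)*1 = 1.542564 - (0.116) = 1.426564.
D >= 0, so the roots are real: z = (-b +/- sqrt(D)) / (2a) = (-1.242 +/- 1.194389) / (0.058).
  z_1 = (-1.242 + 1.194389) / (0.058) = -0.8209,   |z_1| = 0.8209.
  z_2 = (-1.242 - 1.194389) / (0.058) = -42.0067,   |z_2| = 42.0067.
Moduli of all roots: 0.8209, 42.0067.
All moduli strictly greater than 1? No.
Verdict: Not invertible.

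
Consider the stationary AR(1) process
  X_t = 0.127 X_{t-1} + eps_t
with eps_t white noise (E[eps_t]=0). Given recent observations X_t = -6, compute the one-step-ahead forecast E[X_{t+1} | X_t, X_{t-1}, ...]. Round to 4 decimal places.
E[X_{t+1} \mid \mathcal F_t] = -0.7620

For an AR(p) model X_t = c + sum_i phi_i X_{t-i} + eps_t, the
one-step-ahead conditional mean is
  E[X_{t+1} | X_t, ...] = c + sum_i phi_i X_{t+1-i}.
Substitute known values:
  E[X_{t+1} | ...] = (0.127) * (-6)
                   = -0.7620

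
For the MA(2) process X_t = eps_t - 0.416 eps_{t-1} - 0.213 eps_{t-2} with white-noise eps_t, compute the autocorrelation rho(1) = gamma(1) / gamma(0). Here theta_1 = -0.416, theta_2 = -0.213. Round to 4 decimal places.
\rho(1) = -0.2687

For an MA(q) process with theta_0 = 1, the autocovariance is
  gamma(k) = sigma^2 * sum_{i=0..q-k} theta_i * theta_{i+k},
and rho(k) = gamma(k) / gamma(0). Sigma^2 cancels.
  numerator   = (1)*(-0.416) + (-0.416)*(-0.213) = -0.327392.
  denominator = (1)^2 + (-0.416)^2 + (-0.213)^2 = 1.218425.
  rho(1) = -0.327392 / 1.218425 = -0.2687.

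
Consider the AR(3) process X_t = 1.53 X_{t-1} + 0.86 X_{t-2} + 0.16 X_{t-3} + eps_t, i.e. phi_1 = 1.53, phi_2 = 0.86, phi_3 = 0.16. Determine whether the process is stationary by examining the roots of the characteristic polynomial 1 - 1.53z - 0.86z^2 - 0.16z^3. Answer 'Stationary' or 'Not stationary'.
\text{Not stationary}

The AR(p) characteristic polynomial is P(z) = 1 - 1.53z - 0.86z^2 - 0.16z^3.
Stationarity requires all roots to lie outside the unit circle, i.e. |z| > 1 for every root.
Degree 3: look for a simple real root z0 first, then factor out (1 - z/z0) and solve the remaining quadratic.
Testing z0 = 0.5: P(0.5) = 1 + (-1.53)(0.5) + (-0.86)(0.5)^2 + (-0.16)(0.5)^3
  = 1 + (-0.765) + (-0.215) + (-0.02) = 0.  So z_0 = 0.5 is a root, |z_0| = 0.5.
Divide out the factor (1 - 2 z) = (1 - z/z0) (since 1/z0 = 2):
  P(z) = (1 - 2 z)(1 + (0.47) z + (0.08) z^2)
  [check: z-coef 0.47 - (2) = -1.53; z^2-coef 0.08 - (2)(0.47) = -0.86; z^3-coef -(2)(0.08) = -0.16.]
Remaining roots from the quadratic factor 1 + (0.47) z + (0.08) z^2:
  Set 1 + (0.47) z + (0.08) z^2 = 0, i.e. a z^2 + b z + c = 0 with a = 0.08, b = 0.47, c = 1.
  Discriminant D = b^2 - 4ac = (0.47)^2 - 4*(0.08)*1 = 0.2209 - (0.32) = -0.0991.
  D < 0, so the roots are the complex-conjugate pair z = (-b +/- i sqrt(-D)) / (2a) = -2.9375 +/- 1.9675i.
  For a conjugate pair |z|^2 = z * conj(z) = (product of roots) = c/a = 1/(0.08) = 12.5, so |z| = sqrt(12.5) = 3.5355 for both roots.
Moduli of all roots: 0.5000, 3.5355, 3.5355.
All moduli strictly greater than 1? No.
Verdict: Not stationary.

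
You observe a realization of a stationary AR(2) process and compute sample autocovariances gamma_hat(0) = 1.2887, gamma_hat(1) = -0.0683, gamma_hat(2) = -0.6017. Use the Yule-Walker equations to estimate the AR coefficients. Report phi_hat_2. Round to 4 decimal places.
\hat\phi_{2} = -0.4710

The Yule-Walker equations for an AR(p) process read, in matrix form,
  Gamma_p phi = r_p,   with   (Gamma_p)_{ij} = gamma(|i - j|),
                       (r_p)_i = gamma(i),   i,j = 1..p.
Substitute the sample gammas (Toeplitz matrix and right-hand side of size 2):
  Gamma_p = [[1.2887, -0.0683], [-0.0683, 1.2887]]
  r_p     = [-0.0683, -0.6017]
Written out:
  1.2887 phi_1 - 0.0683 phi_2 = -0.0683
  -0.0683 phi_1 + 1.2887 phi_2 = -0.6017
Solve by Cramer's rule:
  det = gamma(0)^2 - gamma(1)^2 = (1.2887)^2 - (-0.0683)^2 = 1.66074769 - 0.00466489 = 1.6560828
  phi_hat_1 = [gamma(1) gamma(0) - gamma(1) gamma(2)] / det = [(-0.0683)(1.2887) - (-0.0683)(-0.6017)] / 1.6560828 = -0.12911432 / 1.6560828 = -0.078
  phi_hat_2 = [gamma(0) gamma(2) - gamma(1)^2] / det = [(1.2887)(-0.6017) - (-0.0683)^2] / 1.6560828 = -0.78007568 / 1.6560828 = -0.471
So phi_hat = [-0.0780, -0.4710].
Therefore phi_hat_2 = -0.4710.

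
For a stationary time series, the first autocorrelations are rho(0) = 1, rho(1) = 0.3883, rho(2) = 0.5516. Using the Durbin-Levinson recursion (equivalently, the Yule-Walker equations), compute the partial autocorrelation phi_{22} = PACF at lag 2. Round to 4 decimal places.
\phi_{22} = 0.4720

The PACF at lag k is phi_{kk}, the last component of the solution
to the Yule-Walker system G_k phi = r_k where
  (G_k)_{ij} = rho(|i - j|), (r_k)_i = rho(i), i,j = 1..k.
Equivalently, Durbin-Levinson gives phi_{kk} iteratively:
  phi_{11} = rho(1)
  phi_{kk} = [rho(k) - sum_{j=1..k-1} phi_{k-1,j} rho(k-j)]
            / [1 - sum_{j=1..k-1} phi_{k-1,j} rho(j)],
  phi_{k,j} = phi_{k-1,j} - phi_{kk} phi_{k-1,k-j},  j = 1..k-1.
Step k = 1:
  phi_11 = rho(1) = 0.3883.
Step k = 2:
  phi_22 = [rho(2) - phi_11 rho(1)] / [1 - phi_11 rho(1)] = [0.5516 - (0.3883)(0.3883)] / [1 - (0.3883)(0.3883)]
         = 0.40082311 / 0.84922311 = 0.472.
Therefore phi_{22} = 0.4720.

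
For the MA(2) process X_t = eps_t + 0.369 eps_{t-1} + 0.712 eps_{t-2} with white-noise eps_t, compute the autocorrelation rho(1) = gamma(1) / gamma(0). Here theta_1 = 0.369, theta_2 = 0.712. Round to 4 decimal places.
\rho(1) = 0.3845

For an MA(q) process with theta_0 = 1, the autocovariance is
  gamma(k) = sigma^2 * sum_{i=0..q-k} theta_i * theta_{i+k},
and rho(k) = gamma(k) / gamma(0). Sigma^2 cancels.
  numerator   = (1)*(0.369) + (0.369)*(0.712) = 0.631728.
  denominator = (1)^2 + (0.369)^2 + (0.712)^2 = 1.643105.
  rho(1) = 0.631728 / 1.643105 = 0.3845.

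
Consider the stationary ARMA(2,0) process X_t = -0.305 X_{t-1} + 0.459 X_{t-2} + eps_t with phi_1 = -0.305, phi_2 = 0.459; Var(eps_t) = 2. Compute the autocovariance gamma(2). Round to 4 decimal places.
\gamma(2) = 2.3436

Multiply the model equation by X_{t-k} and take expectations. With theta_0 = psi_0 = 1 and psi_j the MA(infinity) weights, this gives
  gamma(k) - sum_i phi_i gamma(k-i) = c_k,
  c_k = sigma^2 * sum_{j=k..q} theta_j psi_{j-k}   (c_k = 0 for k > q),
using gamma(-m) = gamma(m).
Pure AR (q = 0): c_0 = sigma^2 = 2, c_k = 0 for k >= 1.
Equations for k = 0, 1, 2 (AR order 2, c_2 = 0):
  (E0) gamma(0) = phi_1 gamma(1) + phi_2 gamma(2) + c_0
  (E1) gamma(1) = phi_1 gamma(0) + phi_2 gamma(1) + c_1
  (E2) gamma(2) = phi_1 gamma(1) + phi_2 gamma(0)
From (E1): gamma(1) = A gamma(0) + B with
  A = phi_1 / (1 - phi_2) = -0.305 / 0.541 = -0.563771,   B = c_1 / (1 - phi_2) = 0 / 0.541 = 0.
Insert (E2) into (E0): gamma(0) (1 - phi_2^2) = phi_1 (1 + phi_2) gamma(1) + c_0.
  phi_1 (1 + phi_2) = (-0.305)(1.459) = -0.444995,   1 - phi_2^2 = 0.789319.
Replace gamma(1) by A gamma(0) + B and collect gamma(0):
  gamma(0) [0.789319 - (-0.444995)(-0.563771)] = c_0 = 2
  gamma(0) * 0.538444 = 2
  gamma(0) = 2 / 0.538444 = 3.714408.
  gamma(1) = A gamma(0) = (-0.563771)(3.714408) = -2.094075.
  gamma(2) = phi_1 gamma(1) + phi_2 gamma(0) = (-0.305)(-2.094075) + (0.459)(3.714408) = 2.343606.
Therefore gamma(2) = 2.3436 (to 4 decimal places).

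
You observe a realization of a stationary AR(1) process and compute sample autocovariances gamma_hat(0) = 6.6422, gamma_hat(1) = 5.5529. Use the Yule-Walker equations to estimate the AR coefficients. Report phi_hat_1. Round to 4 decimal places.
\hat\phi_{1} = 0.8360

The Yule-Walker equations for an AR(p) process read, in matrix form,
  Gamma_p phi = r_p,   with   (Gamma_p)_{ij} = gamma(|i - j|),
                       (r_p)_i = gamma(i),   i,j = 1..p.
Substitute the sample gammas (Toeplitz matrix and right-hand side of size 1):
  Gamma_p = [[6.6422]]
  r_p     = [5.5529]
With p = 1 this is the single equation gamma(0) phi_1 = gamma(1):
  phi_hat_1 = gamma(1) / gamma(0) = 5.5529 / 6.6422 = 0.8360.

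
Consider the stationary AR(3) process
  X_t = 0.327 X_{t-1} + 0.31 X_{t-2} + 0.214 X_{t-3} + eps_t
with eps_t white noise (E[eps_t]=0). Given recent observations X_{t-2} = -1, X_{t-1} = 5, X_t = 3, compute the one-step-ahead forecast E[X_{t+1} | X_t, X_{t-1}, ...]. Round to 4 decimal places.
E[X_{t+1} \mid \mathcal F_t] = 2.3170

For an AR(p) model X_t = c + sum_i phi_i X_{t-i} + eps_t, the
one-step-ahead conditional mean is
  E[X_{t+1} | X_t, ...] = c + sum_i phi_i X_{t+1-i}.
Substitute known values:
  E[X_{t+1} | ...] = (0.327) * (3) + (0.31) * (5) + (0.214) * (-1)
                   = 2.3170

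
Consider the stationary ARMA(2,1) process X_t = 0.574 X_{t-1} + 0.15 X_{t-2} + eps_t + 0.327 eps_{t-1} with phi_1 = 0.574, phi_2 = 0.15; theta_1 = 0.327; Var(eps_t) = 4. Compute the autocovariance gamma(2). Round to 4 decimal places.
\gamma(2) = 7.1461

Multiply the model equation by X_{t-k} and take expectations. With theta_0 = psi_0 = 1 and psi_j the MA(infinity) weights, this gives
  gamma(k) - sum_i phi_i gamma(k-i) = c_k,
  c_k = sigma^2 * sum_{j=k..q} theta_j psi_{j-k}   (c_k = 0 for k > q),
using gamma(-m) = gamma(m).
psi-weights needed (psi_j = theta_j + sum_i phi_i psi_{j-i}):
  psi_1 = theta_1 + phi_1 = 0.327 + (0.574) = 0.901
Right-hand sides:
  c_0 = sigma^2 (1 + theta_1 psi_1) = 4 * (1 + (0.327)(0.901)) = 4 * 1.294627 = 5.178508
  c_1 = sigma^2 theta_1 = 4 * (0.327) = 1.308
  c_2 = 0
Equations for k = 0, 1, 2 (AR order 2, c_2 = 0):
  (E0) gamma(0) = phi_1 gamma(1) + phi_2 gamma(2) + c_0
  (E1) gamma(1) = phi_1 gamma(0) + phi_2 gamma(1) + c_1
  (E2) gamma(2) = phi_1 gamma(1) + phi_2 gamma(0)
From (E1): gamma(1) = A gamma(0) + B with
  A = phi_1 / (1 - phi_2) = 0.574 / 0.85 = 0.675294,   B = c_1 / (1 - phi_2) = 1.308 / 0.85 = 1.538824.
Insert (E2) into (E0): gamma(0) (1 - phi_2^2) = phi_1 (1 + phi_2) gamma(1) + c_0.
  phi_1 (1 + phi_2) = (0.574)(1.15) = 0.6601,   1 - phi_2^2 = 0.9775.
Replace gamma(1) by A gamma(0) + B and collect gamma(0):
  gamma(0) [0.9775 - (0.6601)(0.675294)] = (0.6601)(1.538824) + 5.178508
  gamma(0) * 0.531738 = 6.194285
  gamma(0) = 6.194285 / 0.531738 = 11.649123.
  gamma(1) = A gamma(0) + B = (0.675294)(11.649123) + (1.538824) = 9.405408.
  gamma(2) = phi_1 gamma(1) + phi_2 gamma(0) = (0.574)(9.405408) + (0.15)(11.649123) = 7.146072.
Therefore gamma(2) = 7.1461 (to 4 decimal places).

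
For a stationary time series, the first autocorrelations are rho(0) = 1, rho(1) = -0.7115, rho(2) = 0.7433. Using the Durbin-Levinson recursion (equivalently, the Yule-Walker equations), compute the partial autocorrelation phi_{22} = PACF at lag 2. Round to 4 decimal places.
\phi_{22} = 0.4801

The PACF at lag k is phi_{kk}, the last component of the solution
to the Yule-Walker system G_k phi = r_k where
  (G_k)_{ij} = rho(|i - j|), (r_k)_i = rho(i), i,j = 1..k.
Equivalently, Durbin-Levinson gives phi_{kk} iteratively:
  phi_{11} = rho(1)
  phi_{kk} = [rho(k) - sum_{j=1..k-1} phi_{k-1,j} rho(k-j)]
            / [1 - sum_{j=1..k-1} phi_{k-1,j} rho(j)],
  phi_{k,j} = phi_{k-1,j} - phi_{kk} phi_{k-1,k-j},  j = 1..k-1.
Step k = 1:
  phi_11 = rho(1) = -0.7115.
Step k = 2:
  phi_22 = [rho(2) - phi_11 rho(1)] / [1 - phi_11 rho(1)] = [0.7433 - (-0.7115)(-0.7115)] / [1 - (-0.7115)(-0.7115)]
         = 0.23706775 / 0.49376775 = 0.4801.
Therefore phi_{22} = 0.4801.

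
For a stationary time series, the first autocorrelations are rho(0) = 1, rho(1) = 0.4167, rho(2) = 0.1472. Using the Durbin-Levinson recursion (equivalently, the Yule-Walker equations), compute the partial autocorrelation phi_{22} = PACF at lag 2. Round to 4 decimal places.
\phi_{22} = -0.0320

The PACF at lag k is phi_{kk}, the last component of the solution
to the Yule-Walker system G_k phi = r_k where
  (G_k)_{ij} = rho(|i - j|), (r_k)_i = rho(i), i,j = 1..k.
Equivalently, Durbin-Levinson gives phi_{kk} iteratively:
  phi_{11} = rho(1)
  phi_{kk} = [rho(k) - sum_{j=1..k-1} phi_{k-1,j} rho(k-j)]
            / [1 - sum_{j=1..k-1} phi_{k-1,j} rho(j)],
  phi_{k,j} = phi_{k-1,j} - phi_{kk} phi_{k-1,k-j},  j = 1..k-1.
Step k = 1:
  phi_11 = rho(1) = 0.4167.
Step k = 2:
  phi_22 = [rho(2) - phi_11 rho(1)] / [1 - phi_11 rho(1)] = [0.1472 - (0.4167)(0.4167)] / [1 - (0.4167)(0.4167)]
         = -0.02643889 / 0.82636111 = -0.032.
Therefore phi_{22} = -0.0320.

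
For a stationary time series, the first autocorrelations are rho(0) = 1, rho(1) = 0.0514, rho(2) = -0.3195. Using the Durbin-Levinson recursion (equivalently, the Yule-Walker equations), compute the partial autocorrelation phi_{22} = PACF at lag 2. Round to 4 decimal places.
\phi_{22} = -0.3230

The PACF at lag k is phi_{kk}, the last component of the solution
to the Yule-Walker system G_k phi = r_k where
  (G_k)_{ij} = rho(|i - j|), (r_k)_i = rho(i), i,j = 1..k.
Equivalently, Durbin-Levinson gives phi_{kk} iteratively:
  phi_{11} = rho(1)
  phi_{kk} = [rho(k) - sum_{j=1..k-1} phi_{k-1,j} rho(k-j)]
            / [1 - sum_{j=1..k-1} phi_{k-1,j} rho(j)],
  phi_{k,j} = phi_{k-1,j} - phi_{kk} phi_{k-1,k-j},  j = 1..k-1.
Step k = 1:
  phi_11 = rho(1) = 0.0514.
Step k = 2:
  phi_22 = [rho(2) - phi_11 rho(1)] / [1 - phi_11 rho(1)] = [-0.3195 - (0.0514)(0.0514)] / [1 - (0.0514)(0.0514)]
         = -0.32214196 / 0.99735804 = -0.323.
Therefore phi_{22} = -0.3230.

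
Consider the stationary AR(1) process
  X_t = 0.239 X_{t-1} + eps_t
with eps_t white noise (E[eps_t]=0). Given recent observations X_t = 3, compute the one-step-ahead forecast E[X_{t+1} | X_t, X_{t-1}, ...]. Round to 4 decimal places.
E[X_{t+1} \mid \mathcal F_t] = 0.7170

For an AR(p) model X_t = c + sum_i phi_i X_{t-i} + eps_t, the
one-step-ahead conditional mean is
  E[X_{t+1} | X_t, ...] = c + sum_i phi_i X_{t+1-i}.
Substitute known values:
  E[X_{t+1} | ...] = (0.239) * (3)
                   = 0.7170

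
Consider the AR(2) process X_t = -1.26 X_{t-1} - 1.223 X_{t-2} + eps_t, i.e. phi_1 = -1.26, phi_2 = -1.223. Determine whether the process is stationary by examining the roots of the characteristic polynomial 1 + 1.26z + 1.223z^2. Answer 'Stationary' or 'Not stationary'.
\text{Not stationary}

The AR(p) characteristic polynomial is P(z) = 1 + 1.26z + 1.223z^2.
Stationarity requires all roots to lie outside the unit circle, i.e. |z| > 1 for every root.
Set 1 + (1.26) z + (1.223) z^2 = 0, i.e. a z^2 + b z + c = 0 with a = 1.223, b = 1.26, c = 1.
Discriminant D = b^2 - 4ac = (1.26)^2 - 4*(1.223)*1 = 1.5876 - (4.892) = -3.3044.
D < 0, so the roots are the complex-conjugate pair z = (-b +/- i sqrt(-D)) / (2a) = -0.5151 +/- 0.7432i.
For a conjugate pair |z|^2 = z * conj(z) = (product of roots) = c/a = 1/(1.223) = 0.817661, so |z| = sqrt(0.817661) = 0.9042 for both roots.
Moduli of all roots: 0.9042, 0.9042.
All moduli strictly greater than 1? No.
Verdict: Not stationary.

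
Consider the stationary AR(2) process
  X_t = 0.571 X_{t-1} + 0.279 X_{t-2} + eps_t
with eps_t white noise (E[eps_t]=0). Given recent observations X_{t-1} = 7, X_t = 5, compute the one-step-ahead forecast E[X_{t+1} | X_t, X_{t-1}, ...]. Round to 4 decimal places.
E[X_{t+1} \mid \mathcal F_t] = 4.8080

For an AR(p) model X_t = c + sum_i phi_i X_{t-i} + eps_t, the
one-step-ahead conditional mean is
  E[X_{t+1} | X_t, ...] = c + sum_i phi_i X_{t+1-i}.
Substitute known values:
  E[X_{t+1} | ...] = (0.571) * (5) + (0.279) * (7)
                   = 4.8080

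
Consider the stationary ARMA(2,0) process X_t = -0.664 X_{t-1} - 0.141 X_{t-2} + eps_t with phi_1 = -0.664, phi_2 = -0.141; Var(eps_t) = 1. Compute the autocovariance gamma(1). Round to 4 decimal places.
\gamma(1) = -0.8978

Multiply the model equation by X_{t-k} and take expectations. With theta_0 = psi_0 = 1 and psi_j the MA(infinity) weights, this gives
  gamma(k) - sum_i phi_i gamma(k-i) = c_k,
  c_k = sigma^2 * sum_{j=k..q} theta_j psi_{j-k}   (c_k = 0 for k > q),
using gamma(-m) = gamma(m).
Pure AR (q = 0): c_0 = sigma^2 = 1, c_k = 0 for k >= 1.
Equations for k = 0, 1, 2 (AR order 2, c_2 = 0):
  (E0) gamma(0) = phi_1 gamma(1) + phi_2 gamma(2) + c_0
  (E1) gamma(1) = phi_1 gamma(0) + phi_2 gamma(1) + c_1
  (E2) gamma(2) = phi_1 gamma(1) + phi_2 gamma(0)
From (E1): gamma(1) = A gamma(0) + B with
  A = phi_1 / (1 - phi_2) = -0.664 / 1.141 = -0.581946,   B = c_1 / (1 - phi_2) = 0 / 1.141 = 0.
Insert (E2) into (E0): gamma(0) (1 - phi_2^2) = phi_1 (1 + phi_2) gamma(1) + c_0.
  phi_1 (1 + phi_2) = (-0.664)(0.859) = -0.570376,   1 - phi_2^2 = 0.980119.
Replace gamma(1) by A gamma(0) + B and collect gamma(0):
  gamma(0) [0.980119 - (-0.570376)(-0.581946)] = c_0 = 1
  gamma(0) * 0.648191 = 1
  gamma(0) = 1 / 0.648191 = 1.542755.
  gamma(1) = A gamma(0) = (-0.581946)(1.542755) = -0.897799.
Therefore gamma(1) = -0.8978 (to 4 decimal places).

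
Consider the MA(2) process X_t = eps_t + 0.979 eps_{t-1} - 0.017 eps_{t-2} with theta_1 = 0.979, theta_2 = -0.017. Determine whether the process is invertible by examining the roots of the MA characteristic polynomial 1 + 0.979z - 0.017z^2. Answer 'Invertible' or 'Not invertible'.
\text{Invertible}

The MA(q) characteristic polynomial is P(z) = 1 + 0.979z - 0.017z^2.
Invertibility requires all roots to lie outside the unit circle, i.e. |z| > 1 for every root.
Set 1 + (0.979) z + (-0.017) z^2 = 0, i.e. a z^2 + b z + c = 0 with a = -0.017, b = 0.979, c = 1.
Discriminant D = b^2 - 4ac = (0.979)^2 - 4*(-0.017)*1 = 0.958441 - (-0.068) = 1.026441.
D >= 0, so the roots are real: z = (-b +/- sqrt(D)) / (2a) = (-0.979 +/- 1.013134) / (-0.034).
  z_1 = (-0.979 + 1.013134) / (-0.034) = -1.0039,   |z_1| = 1.0039.
  z_2 = (-0.979 - 1.013134) / (-0.034) = 58.5922,   |z_2| = 58.5922.
Moduli of all roots: 1.0039, 58.5922.
All moduli strictly greater than 1? Yes.
Verdict: Invertible.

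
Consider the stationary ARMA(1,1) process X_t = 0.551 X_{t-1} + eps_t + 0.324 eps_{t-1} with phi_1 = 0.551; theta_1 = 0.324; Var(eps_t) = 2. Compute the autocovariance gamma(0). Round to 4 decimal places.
\gamma(0) = 4.1988

Multiply the model equation by X_{t-k} and take expectations. With theta_0 = psi_0 = 1 and psi_j the MA(infinity) weights, this gives
  gamma(k) - sum_i phi_i gamma(k-i) = c_k,
  c_k = sigma^2 * sum_{j=k..q} theta_j psi_{j-k}   (c_k = 0 for k > q),
using gamma(-m) = gamma(m).
psi-weights needed (psi_j = theta_j + sum_i phi_i psi_{j-i}):
  psi_1 = theta_1 + phi_1 = 0.324 + (0.551) = 0.875
Right-hand sides:
  c_0 = sigma^2 (1 + theta_1 psi_1) = 2 * (1 + (0.324)(0.875)) = 2 * 1.2835 = 2.567
  c_1 = sigma^2 theta_1 = 2 * (0.324) = 0.648
  c_2 = 0
Equations for k = 0 and k = 1 (AR order 1):
  gamma(0) = phi_1 gamma(1) + c_0
  gamma(1) = phi_1 gamma(0) + c_1
Substituting the second into the first: gamma(0) (1 - phi_1^2) = c_0 + phi_1 c_1, so
  gamma(0) = (c_0 + phi_1 c_1) / (1 - phi_1^2) = (2.567 + (0.551)(0.648)) / (1 - (0.551)^2) = 2.924048 / 0.696399 = 4.198811.
Therefore gamma(0) = 4.1988 (to 4 decimal places).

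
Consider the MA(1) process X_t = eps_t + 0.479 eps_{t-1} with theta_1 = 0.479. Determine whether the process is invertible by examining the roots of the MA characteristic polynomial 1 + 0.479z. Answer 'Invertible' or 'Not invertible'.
\text{Invertible}

The MA(q) characteristic polynomial is P(z) = 1 + 0.479z.
Invertibility requires all roots to lie outside the unit circle, i.e. |z| > 1 for every root.
This is linear in z: 1 + (0.479) z = 0  =>  z = -1/(0.479) = -2.087683,  |z| = 2.087683.
Moduli of all roots: 2.0877.
All moduli strictly greater than 1? Yes.
Verdict: Invertible.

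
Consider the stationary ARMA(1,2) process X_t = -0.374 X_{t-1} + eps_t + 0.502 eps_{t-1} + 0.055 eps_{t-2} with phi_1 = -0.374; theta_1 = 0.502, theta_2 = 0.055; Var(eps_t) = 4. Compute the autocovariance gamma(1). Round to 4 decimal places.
\gamma(1) = 0.5156

Multiply the model equation by X_{t-k} and take expectations. With theta_0 = psi_0 = 1 and psi_j the MA(infinity) weights, this gives
  gamma(k) - sum_i phi_i gamma(k-i) = c_k,
  c_k = sigma^2 * sum_{j=k..q} theta_j psi_{j-k}   (c_k = 0 for k > q),
using gamma(-m) = gamma(m).
psi-weights needed (psi_j = theta_j + sum_i phi_i psi_{j-i}):
  psi_1 = theta_1 + phi_1 = 0.502 + (-0.374) = 0.128
  psi_2 = theta_2 + phi_1 psi_1 = 0.055 + (-0.374)(0.128) = 0.007128
Right-hand sides:
  c_0 = sigma^2 (1 + theta_1 psi_1 + theta_2 psi_2) = 4 * (1 + (0.502)(0.128) + (0.055)(0.007128)) = 4 * 1.064648 = 4.258592
  c_1 = sigma^2 (theta_1 + theta_2 psi_1) = 4 * (0.502 + (0.055)(0.128)) = 2.03616
  c_2 = sigma^2 theta_2 = 4 * (0.055) = 0.22
Equations for k = 0 and k = 1 (AR order 1):
  gamma(0) = phi_1 gamma(1) + c_0
  gamma(1) = phi_1 gamma(0) + c_1
Substituting the second into the first: gamma(0) (1 - phi_1^2) = c_0 + phi_1 c_1, so
  gamma(0) = (c_0 + phi_1 c_1) / (1 - phi_1^2) = (4.258592 + (-0.374)(2.03616)) / (1 - (-0.374)^2) = 3.497068 / 0.860124 = 4.065772.
  gamma(1) = phi_1 gamma(0) + c_1 = (-0.374)(4.065772) + (2.03616) = 0.515561.
Therefore gamma(1) = 0.5156 (to 4 decimal places).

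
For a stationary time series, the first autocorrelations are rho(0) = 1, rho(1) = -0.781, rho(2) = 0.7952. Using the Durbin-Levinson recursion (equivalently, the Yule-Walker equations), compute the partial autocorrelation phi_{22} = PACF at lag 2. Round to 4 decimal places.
\phi_{22} = 0.4749

The PACF at lag k is phi_{kk}, the last component of the solution
to the Yule-Walker system G_k phi = r_k where
  (G_k)_{ij} = rho(|i - j|), (r_k)_i = rho(i), i,j = 1..k.
Equivalently, Durbin-Levinson gives phi_{kk} iteratively:
  phi_{11} = rho(1)
  phi_{kk} = [rho(k) - sum_{j=1..k-1} phi_{k-1,j} rho(k-j)]
            / [1 - sum_{j=1..k-1} phi_{k-1,j} rho(j)],
  phi_{k,j} = phi_{k-1,j} - phi_{kk} phi_{k-1,k-j},  j = 1..k-1.
Step k = 1:
  phi_11 = rho(1) = -0.781.
Step k = 2:
  phi_22 = [rho(2) - phi_11 rho(1)] / [1 - phi_11 rho(1)] = [0.7952 - (-0.781)(-0.781)] / [1 - (-0.781)(-0.781)]
         = 0.185239 / 0.390039 = 0.4749.
Therefore phi_{22} = 0.4749.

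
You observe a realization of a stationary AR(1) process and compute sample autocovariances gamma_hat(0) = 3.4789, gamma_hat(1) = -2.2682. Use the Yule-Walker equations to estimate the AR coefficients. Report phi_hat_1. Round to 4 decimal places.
\hat\phi_{1} = -0.6520

The Yule-Walker equations for an AR(p) process read, in matrix form,
  Gamma_p phi = r_p,   with   (Gamma_p)_{ij} = gamma(|i - j|),
                       (r_p)_i = gamma(i),   i,j = 1..p.
Substitute the sample gammas (Toeplitz matrix and right-hand side of size 1):
  Gamma_p = [[3.4789]]
  r_p     = [-2.2682]
With p = 1 this is the single equation gamma(0) phi_1 = gamma(1):
  phi_hat_1 = gamma(1) / gamma(0) = -2.2682 / 3.4789 = -0.6520.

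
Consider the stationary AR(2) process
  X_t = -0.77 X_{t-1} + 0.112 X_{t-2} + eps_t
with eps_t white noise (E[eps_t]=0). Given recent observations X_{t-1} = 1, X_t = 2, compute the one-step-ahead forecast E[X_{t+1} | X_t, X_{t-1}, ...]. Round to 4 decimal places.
E[X_{t+1} \mid \mathcal F_t] = -1.4280

For an AR(p) model X_t = c + sum_i phi_i X_{t-i} + eps_t, the
one-step-ahead conditional mean is
  E[X_{t+1} | X_t, ...] = c + sum_i phi_i X_{t+1-i}.
Substitute known values:
  E[X_{t+1} | ...] = (-0.77) * (2) + (0.112) * (1)
                   = -1.4280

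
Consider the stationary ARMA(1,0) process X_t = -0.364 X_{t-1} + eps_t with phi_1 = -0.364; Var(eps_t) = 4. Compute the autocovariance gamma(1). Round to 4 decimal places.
\gamma(1) = -1.6784

Multiply the model equation by X_{t-k} and take expectations. With theta_0 = psi_0 = 1 and psi_j the MA(infinity) weights, this gives
  gamma(k) - sum_i phi_i gamma(k-i) = c_k,
  c_k = sigma^2 * sum_{j=k..q} theta_j psi_{j-k}   (c_k = 0 for k > q),
using gamma(-m) = gamma(m).
Pure AR (q = 0): c_0 = sigma^2 = 4, c_k = 0 for k >= 1.
Equations for k = 0 and k = 1 (AR order 1):
  gamma(0) = phi_1 gamma(1) + c_0
  gamma(1) = phi_1 gamma(0) + c_1
Substituting the second into the first: gamma(0) (1 - phi_1^2) = c_0 + phi_1 c_1, so
  gamma(0) = c_0 / (1 - phi_1^2) = 4 / (1 - (-0.364)^2) = 4 / 0.867504 = 4.61093.
  gamma(1) = phi_1 gamma(0) = (-0.364)(4.61093) = -1.678378.
Therefore gamma(1) = -1.6784 (to 4 decimal places).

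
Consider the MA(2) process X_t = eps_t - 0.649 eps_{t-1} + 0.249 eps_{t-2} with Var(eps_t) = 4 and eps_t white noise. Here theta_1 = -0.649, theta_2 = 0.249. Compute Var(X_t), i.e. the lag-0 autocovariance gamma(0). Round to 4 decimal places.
\gamma(0) = 5.9328

For an MA(q) process X_t = eps_t + sum_i theta_i eps_{t-i} with
Var(eps_t) = sigma^2, the variance is
  gamma(0) = sigma^2 * (1 + sum_i theta_i^2).
  sum_i theta_i^2 = (-0.649)^2 + (0.249)^2 = 0.421201 + 0.062001 = 0.483202.
  gamma(0) = 4 * (1 + 0.483202) = 4 * 1.483202 = 5.932808, which rounds to 5.9328.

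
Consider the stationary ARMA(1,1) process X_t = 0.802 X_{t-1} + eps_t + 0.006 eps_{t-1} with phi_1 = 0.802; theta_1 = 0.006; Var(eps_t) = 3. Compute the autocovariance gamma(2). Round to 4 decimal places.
\gamma(2) = 5.4748

Multiply the model equation by X_{t-k} and take expectations. With theta_0 = psi_0 = 1 and psi_j the MA(infinity) weights, this gives
  gamma(k) - sum_i phi_i gamma(k-i) = c_k,
  c_k = sigma^2 * sum_{j=k..q} theta_j psi_{j-k}   (c_k = 0 for k > q),
using gamma(-m) = gamma(m).
psi-weights needed (psi_j = theta_j + sum_i phi_i psi_{j-i}):
  psi_1 = theta_1 + phi_1 = 0.006 + (0.802) = 0.808
Right-hand sides:
  c_0 = sigma^2 (1 + theta_1 psi_1) = 3 * (1 + (0.006)(0.808)) = 3 * 1.004848 = 3.014544
  c_1 = sigma^2 theta_1 = 3 * (0.006) = 0.018
  c_2 = 0
Equations for k = 0 and k = 1 (AR order 1):
  gamma(0) = phi_1 gamma(1) + c_0
  gamma(1) = phi_1 gamma(0) + c_1
Substituting the second into the first: gamma(0) (1 - phi_1^2) = c_0 + phi_1 c_1, so
  gamma(0) = (c_0 + phi_1 c_1) / (1 - phi_1^2) = (3.014544 + (0.802)(0.018)) / (1 - (0.802)^2) = 3.02898 / 0.356796 = 8.489389.
  gamma(1) = phi_1 gamma(0) + c_1 = (0.802)(8.489389) + (0.018) = 6.82649.
For k = 2 (> q): gamma(2) = phi_1 gamma(1) = (0.802)(6.82649) = 5.474845.
Therefore gamma(2) = 5.4748 (to 4 decimal places).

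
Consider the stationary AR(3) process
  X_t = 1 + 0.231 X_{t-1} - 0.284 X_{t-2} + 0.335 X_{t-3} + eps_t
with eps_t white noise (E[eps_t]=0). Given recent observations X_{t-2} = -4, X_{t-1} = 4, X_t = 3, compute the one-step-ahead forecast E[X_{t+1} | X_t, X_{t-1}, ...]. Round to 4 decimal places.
E[X_{t+1} \mid \mathcal F_t] = -0.7830

For an AR(p) model X_t = c + sum_i phi_i X_{t-i} + eps_t, the
one-step-ahead conditional mean is
  E[X_{t+1} | X_t, ...] = c + sum_i phi_i X_{t+1-i}.
Substitute known values:
  E[X_{t+1} | ...] = 1 + (0.231) * (3) + (-0.284) * (4) + (0.335) * (-4)
                   = -0.7830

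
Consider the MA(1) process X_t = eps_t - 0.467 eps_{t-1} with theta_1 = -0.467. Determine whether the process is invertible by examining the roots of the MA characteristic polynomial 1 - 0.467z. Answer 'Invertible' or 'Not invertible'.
\text{Invertible}

The MA(q) characteristic polynomial is P(z) = 1 - 0.467z.
Invertibility requires all roots to lie outside the unit circle, i.e. |z| > 1 for every root.
This is linear in z: 1 + (-0.467) z = 0  =>  z = -1/(-0.467) = 2.141328,  |z| = 2.141328.
Moduli of all roots: 2.1413.
All moduli strictly greater than 1? Yes.
Verdict: Invertible.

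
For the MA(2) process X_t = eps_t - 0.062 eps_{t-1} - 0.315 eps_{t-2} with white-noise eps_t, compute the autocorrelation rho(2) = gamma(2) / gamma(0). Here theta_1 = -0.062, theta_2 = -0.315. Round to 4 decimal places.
\rho(2) = -0.2856

For an MA(q) process with theta_0 = 1, the autocovariance is
  gamma(k) = sigma^2 * sum_{i=0..q-k} theta_i * theta_{i+k},
and rho(k) = gamma(k) / gamma(0). Sigma^2 cancels.
  numerator   = (1)*(-0.315) = -0.315.
  denominator = (1)^2 + (-0.062)^2 + (-0.315)^2 = 1.103069.
  rho(2) = -0.315 / 1.103069 = -0.2856.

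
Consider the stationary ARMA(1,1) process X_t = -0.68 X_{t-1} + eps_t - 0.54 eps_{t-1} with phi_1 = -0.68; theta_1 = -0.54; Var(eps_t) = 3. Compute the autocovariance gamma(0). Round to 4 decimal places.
\gamma(0) = 11.3058

Multiply the model equation by X_{t-k} and take expectations. With theta_0 = psi_0 = 1 and psi_j the MA(infinity) weights, this gives
  gamma(k) - sum_i phi_i gamma(k-i) = c_k,
  c_k = sigma^2 * sum_{j=k..q} theta_j psi_{j-k}   (c_k = 0 for k > q),
using gamma(-m) = gamma(m).
psi-weights needed (psi_j = theta_j + sum_i phi_i psi_{j-i}):
  psi_1 = theta_1 + phi_1 = -0.54 + (-0.68) = -1.22
Right-hand sides:
  c_0 = sigma^2 (1 + theta_1 psi_1) = 3 * (1 + (-0.54)(-1.22)) = 3 * 1.6588 = 4.9764
  c_1 = sigma^2 theta_1 = 3 * (-0.54) = -1.62
  c_2 = 0
Equations for k = 0 and k = 1 (AR order 1):
  gamma(0) = phi_1 gamma(1) + c_0
  gamma(1) = phi_1 gamma(0) + c_1
Substituting the second into the first: gamma(0) (1 - phi_1^2) = c_0 + phi_1 c_1, so
  gamma(0) = (c_0 + phi_1 c_1) / (1 - phi_1^2) = (4.9764 + (-0.68)(-1.62)) / (1 - (-0.68)^2) = 6.078 / 0.5376 = 11.305804.
Therefore gamma(0) = 11.3058 (to 4 decimal places).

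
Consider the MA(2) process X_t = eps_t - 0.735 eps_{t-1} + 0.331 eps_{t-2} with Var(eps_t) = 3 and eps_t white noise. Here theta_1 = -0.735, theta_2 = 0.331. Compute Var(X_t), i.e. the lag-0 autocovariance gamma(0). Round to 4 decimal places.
\gamma(0) = 4.9494

For an MA(q) process X_t = eps_t + sum_i theta_i eps_{t-i} with
Var(eps_t) = sigma^2, the variance is
  gamma(0) = sigma^2 * (1 + sum_i theta_i^2).
  sum_i theta_i^2 = (-0.735)^2 + (0.331)^2 = 0.540225 + 0.109561 = 0.649786.
  gamma(0) = 3 * (1 + 0.649786) = 3 * 1.649786 = 4.949358, which rounds to 4.9494.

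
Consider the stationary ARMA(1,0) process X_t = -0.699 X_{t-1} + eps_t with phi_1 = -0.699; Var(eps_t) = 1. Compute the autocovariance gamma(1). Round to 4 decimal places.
\gamma(1) = -1.3668

Multiply the model equation by X_{t-k} and take expectations. With theta_0 = psi_0 = 1 and psi_j the MA(infinity) weights, this gives
  gamma(k) - sum_i phi_i gamma(k-i) = c_k,
  c_k = sigma^2 * sum_{j=k..q} theta_j psi_{j-k}   (c_k = 0 for k > q),
using gamma(-m) = gamma(m).
Pure AR (q = 0): c_0 = sigma^2 = 1, c_k = 0 for k >= 1.
Equations for k = 0 and k = 1 (AR order 1):
  gamma(0) = phi_1 gamma(1) + c_0
  gamma(1) = phi_1 gamma(0) + c_1
Substituting the second into the first: gamma(0) (1 - phi_1^2) = c_0 + phi_1 c_1, so
  gamma(0) = c_0 / (1 - phi_1^2) = 1 / (1 - (-0.699)^2) = 1 / 0.511399 = 1.95542.
  gamma(1) = phi_1 gamma(0) = (-0.699)(1.95542) = -1.366839.
Therefore gamma(1) = -1.3668 (to 4 decimal places).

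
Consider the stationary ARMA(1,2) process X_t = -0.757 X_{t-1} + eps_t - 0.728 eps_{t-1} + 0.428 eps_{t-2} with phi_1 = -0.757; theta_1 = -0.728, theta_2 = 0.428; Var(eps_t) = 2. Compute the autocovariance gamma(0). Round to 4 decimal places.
\gamma(0) = 17.6958

Multiply the model equation by X_{t-k} and take expectations. With theta_0 = psi_0 = 1 and psi_j the MA(infinity) weights, this gives
  gamma(k) - sum_i phi_i gamma(k-i) = c_k,
  c_k = sigma^2 * sum_{j=k..q} theta_j psi_{j-k}   (c_k = 0 for k > q),
using gamma(-m) = gamma(m).
psi-weights needed (psi_j = theta_j + sum_i phi_i psi_{j-i}):
  psi_1 = theta_1 + phi_1 = -0.728 + (-0.757) = -1.485
  psi_2 = theta_2 + phi_1 psi_1 = 0.428 + (-0.757)(-1.485) = 1.552145
Right-hand sides:
  c_0 = sigma^2 (1 + theta_1 psi_1 + theta_2 psi_2) = 2 * (1 + (-0.728)(-1.485) + (0.428)(1.552145)) = 2 * 2.745398 = 5.490796
  c_1 = sigma^2 (theta_1 + theta_2 psi_1) = 2 * (-0.728 + (0.428)(-1.485)) = -2.72716
  c_2 = sigma^2 theta_2 = 2 * (0.428) = 0.856
Equations for k = 0 and k = 1 (AR order 1):
  gamma(0) = phi_1 gamma(1) + c_0
  gamma(1) = phi_1 gamma(0) + c_1
Substituting the second into the first: gamma(0) (1 - phi_1^2) = c_0 + phi_1 c_1, so
  gamma(0) = (c_0 + phi_1 c_1) / (1 - phi_1^2) = (5.490796 + (-0.757)(-2.72716)) / (1 - (-0.757)^2) = 7.555256 / 0.426951 = 17.695839.
Therefore gamma(0) = 17.6958 (to 4 decimal places).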